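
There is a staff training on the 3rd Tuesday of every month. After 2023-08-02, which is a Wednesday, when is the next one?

2023-08-15

August 2023 starts on a Tuesday; its first Tuesday is the 1st, so the 3rd Tuesday is the 15th — 2023-08-15.
2023-08-15 is after 2023-08-02, so that is the next one.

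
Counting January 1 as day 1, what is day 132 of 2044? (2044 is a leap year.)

May 11, 2044

Jan has 31 days (132 − 31 = 101 remain).
Feb has 29 days (101 − 29 = 72 remain).
Mar has 31 days (72 − 31 = 41 remain).
Apr has 30 days (41 − 30 = 11 remain).
11 into May → May 11.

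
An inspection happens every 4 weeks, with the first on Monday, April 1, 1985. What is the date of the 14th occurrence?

March 31, 1986

The 14th occurrence is 13 intervals after the first: 13 × 28 = 364 days after April 1, 1985.
April has 30 days — 29 days to the end of April leaves 335.
May has 31 days (304 left).
June has 30 days (274 left).
July has 31 days (243 left).
August has 31 days (212 left).
September has 30 days (182 left).
October has 31 days (151 left).
November has 30 days (121 left).
December has 31 days (90 left).
January has 31 days (59 left).
February has 28 days (31 left).
31 days into March → March 31, 1986.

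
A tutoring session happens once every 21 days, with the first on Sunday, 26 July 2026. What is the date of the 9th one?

10 January 2027

The 9th occurrence is 8 intervals after the first: 8 × 21 = 168 days after 26 July 2026.
July has 31 days — 5 days to the end of July leaves 163.
August has 31 days (132 left).
September has 30 days (102 left).
October has 31 days (71 left).
November has 30 days (41 left).
December has 31 days (10 left).
10 days into January → 10 January 2027.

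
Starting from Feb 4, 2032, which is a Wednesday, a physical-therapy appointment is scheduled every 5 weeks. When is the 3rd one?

Apr 14, 2032

The 3rd occurrence is 2 intervals after the first: 2 × 35 = 70 days after Feb 4, 2032.
Feb has 29 days — 25 days to the end of Feb leaves 45.
Mar has 31 days (14 left).
14 days into Apr → Apr 14, 2032.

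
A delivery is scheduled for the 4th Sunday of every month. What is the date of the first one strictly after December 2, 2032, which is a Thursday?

December 26, 2032

December 2032 starts on a Wednesday; its first Sunday is the 5th, so the 4th Sunday is the 26th — December 26, 2032.
December 26, 2032 is after December 2, 2032, so that is the next one.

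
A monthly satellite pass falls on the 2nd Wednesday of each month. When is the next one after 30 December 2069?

8 January 2070

December 2069 starts on a Sunday; its first Wednesday is the 4th, so the 2nd Wednesday is the 11th — 11 December 2069.
That is not after 30 December 2069, so look at January 2070.
January 2070 starts on a Wednesday; its first Wednesday is the 1st, so the 2nd Wednesday is the 8th — 8 January 2070.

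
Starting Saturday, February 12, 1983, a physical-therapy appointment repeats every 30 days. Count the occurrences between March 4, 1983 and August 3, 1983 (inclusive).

5

Occurrences land 30·i days after February 12, 1983 for i = 0, 1, 2, …
March 4, 1983 is 20 days after the start; 20 ÷ 30 = 0 remainder 20; since the remainder is 20, round up to i = 1. First occurrence in the window: #2 on March 14, 1983 (1×30 = 30 days in).
August 3, 1983 is 172 days after the start; 172 ÷ 30 = 5 remainder 22. Last occurrence in the window: #6 on July 12, 1983.
Occurrences #2 through #6: 5 in total.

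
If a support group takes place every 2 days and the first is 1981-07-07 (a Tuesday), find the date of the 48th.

The 48th occurrence is 47 intervals after the first: 47 × 2 = 94 days after 1981-07-07.
July has 31 days — 24 days to the end of July leaves 70.
August has 31 days (39 left).
September has 30 days (9 left).
9 days into October → 1981-10-09.

1981-10-09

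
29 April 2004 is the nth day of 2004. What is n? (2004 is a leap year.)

120

Days in months before April: 31 + 29 + 31 = 91.
Plus 29 days into April → day 120.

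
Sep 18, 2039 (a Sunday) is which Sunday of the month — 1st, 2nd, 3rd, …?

Day 18 falls in week ⌈18/7⌉ of the month.
Days 1–7 hold the 1st Sunday, 8–14 the 2nd, 15–21 the 3rd, 22–28 the 4th, 29–31 the 5th.
18 is in the range for the 3rd.

3rd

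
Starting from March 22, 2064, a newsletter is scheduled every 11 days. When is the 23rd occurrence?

November 19, 2064

The 23rd occurrence is 22 intervals after the first: 22 × 11 = 242 days after March 22, 2064.
March has 31 days — 9 days to the end of March leaves 233.
April has 30 days (203 left).
May has 31 days (172 left).
June has 30 days (142 left).
July has 31 days (111 left).
August has 31 days (80 left).
September has 30 days (50 left).
October has 31 days (19 left).
19 days into November → November 19, 2064.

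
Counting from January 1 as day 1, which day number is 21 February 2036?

52

Days in months before February: 31 = 31.
Plus 21 days into February → day 52.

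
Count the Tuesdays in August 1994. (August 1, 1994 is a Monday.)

5

August 1, 1994 is a Monday; the first Tuesday on or after it is August 2, 1994 (1 day later).
From August 2, 1994 to August 31, 1994 is 31 − 2 = 29 days.
29 ÷ 7 = 4 full weeks with remainder 1, so 4 more Tuesdays after the first → 5.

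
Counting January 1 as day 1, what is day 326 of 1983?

Nov 22, 1983

Jan has 31 days (326 − 31 = 295 remain).
Feb has 28 days (295 − 28 = 267 remain).
Mar has 31 days (267 − 31 = 236 remain).
Apr has 30 days (236 − 30 = 206 remain).
May has 31 days (206 − 31 = 175 remain).
Jun has 30 days (175 − 30 = 145 remain).
Jul has 31 days (145 − 31 = 114 remain).
Aug has 31 days (114 − 31 = 83 remain).
Sep has 30 days (83 − 30 = 53 remain).
Oct has 31 days (53 − 31 = 22 remain).
22 into Nov → Nov 22.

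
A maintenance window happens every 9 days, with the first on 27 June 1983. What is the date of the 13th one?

The 13th occurrence is 12 intervals after the first: 12 × 9 = 108 days after 27 June 1983.
June has 30 days — 3 days to the end of June leaves 105.
July has 31 days (74 left).
August has 31 days (43 left).
September has 30 days (13 left).
13 days into October → 13 October 1983.

13 October 1983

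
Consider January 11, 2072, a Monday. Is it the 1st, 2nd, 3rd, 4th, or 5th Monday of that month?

2nd

Day 11 falls in week ⌈11/7⌉ of the month.
Days 1–7 hold the 1st Monday, 8–14 the 2nd, 15–21 the 3rd, 22–28 the 4th, 29–31 the 5th.
11 is in the range for the 2nd.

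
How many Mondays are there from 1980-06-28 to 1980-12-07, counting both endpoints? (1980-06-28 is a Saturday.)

1980-06-28 is a Saturday; the first Monday on or after it is 1980-06-30 (2 days later).
From 1980-06-30 to 1980-12-07: 0 + 31 + 31 + 30 + 31 + 30 + 7 = 160 days (rest of June, July, August, September, October, November, December).
160 ÷ 7 = 22 full weeks with remainder 6, so 22 more Mondays after the first → 23.

23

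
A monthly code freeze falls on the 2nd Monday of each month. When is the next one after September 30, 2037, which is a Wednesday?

October 12, 2037

September 2037 starts on a Tuesday; its first Monday is the 7th, so the 2nd Monday is the 14th — September 14, 2037.
That is not after September 30, 2037, so look at October 2037.
October 2037 starts on a Thursday; its first Monday is the 5th, so the 2nd Monday is the 12th — October 12, 2037.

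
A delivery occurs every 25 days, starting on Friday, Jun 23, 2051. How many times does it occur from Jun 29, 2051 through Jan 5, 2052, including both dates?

7

Occurrences land 25·i days after Jun 23, 2051 for i = 0, 1, 2, …
Jun 29, 2051 is 6 days after the start; 6 ÷ 25 = 0 remainder 6; since the remainder is 6, round up to i = 1. First occurrence in the window: #2 on Jul 18, 2051 (1×25 = 25 days in).
Jan 5, 2052 is 196 days after the start; 196 ÷ 25 = 7 remainder 21. Last occurrence in the window: #8 on Dec 15, 2051.
Occurrences #2 through #8: 7 in total.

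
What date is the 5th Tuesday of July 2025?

July 29, 2025

The first Tuesday of July 2025 is July 1.
The 5th Tuesday is 4 weeks later: 1 + 28 = 29.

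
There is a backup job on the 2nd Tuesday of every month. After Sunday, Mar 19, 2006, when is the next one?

Mar 2006 starts on a Wednesday; its first Tuesday is the 7th, so the 2nd Tuesday is the 14th — Mar 14, 2006.
That is not after Mar 19, 2006, so look at Apr 2006.
Apr 2006 starts on a Saturday; its first Tuesday is the 4th, so the 2nd Tuesday is the 11th — Apr 11, 2006.

Apr 11, 2006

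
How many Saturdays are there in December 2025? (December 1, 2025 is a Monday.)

4

December 1, 2025 is a Monday; the first Saturday on or after it is December 6, 2025 (5 days later).
From December 6, 2025 to December 31, 2025 is 31 − 6 = 25 days.
25 ÷ 7 = 3 full weeks with remainder 4, so 3 more Saturdays after the first → 4.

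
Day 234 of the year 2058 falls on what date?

2058-08-22

January has 31 days (234 − 31 = 203 remain).
February has 28 days (203 − 28 = 175 remain).
March has 31 days (175 − 31 = 144 remain).
April has 30 days (144 − 30 = 114 remain).
May has 31 days (114 − 31 = 83 remain).
June has 30 days (83 − 30 = 53 remain).
July has 31 days (53 − 31 = 22 remain).
22 into August → August 22.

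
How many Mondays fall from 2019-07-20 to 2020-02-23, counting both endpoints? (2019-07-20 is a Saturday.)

2019-07-20 is a Saturday; the first Monday on or after it is 2019-07-22 (2 days later).
From 2019-07-22 to 2020-02-23: 9 + 31 + 30 + 31 + 30 + 31 + 31 + 23 = 216 days (rest of July, August, September, October, November, December, January, February).
216 ÷ 7 = 30 full weeks with remainder 6, so 30 more Mondays after the first → 31.

31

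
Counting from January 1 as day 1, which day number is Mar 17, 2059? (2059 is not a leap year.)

76

Days in months before Mar: 31 + 28 = 59.
Plus 17 days into Mar → day 76.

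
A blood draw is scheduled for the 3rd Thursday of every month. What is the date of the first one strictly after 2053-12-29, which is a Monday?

2054-01-15

December 2053 starts on a Monday; its first Thursday is the 4th, so the 3rd Thursday is the 18th — 2053-12-18.
That is not after 2053-12-29, so look at January 2054.
January 2054 starts on a Thursday; its first Thursday is the 1st, so the 3rd Thursday is the 15th — 2054-01-15.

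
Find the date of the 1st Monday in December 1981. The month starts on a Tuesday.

December 1981 begins on a Tuesday, so the first Monday is December 7 (6 days later).

7 December 1981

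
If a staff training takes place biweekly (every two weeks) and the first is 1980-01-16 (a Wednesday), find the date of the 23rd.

1980-11-19

The 23rd occurrence is 22 intervals after the first: 22 × 14 = 308 days after 1980-01-16.
January has 31 days — 15 days to the end of January leaves 293.
February has 29 days (264 left).
March has 31 days (233 left).
April has 30 days (203 left).
May has 31 days (172 left).
June has 30 days (142 left).
July has 31 days (111 left).
August has 31 days (80 left).
September has 30 days (50 left).
October has 31 days (19 left).
19 days into November → 1980-11-19.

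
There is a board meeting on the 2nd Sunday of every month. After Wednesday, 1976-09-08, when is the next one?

September 1976 starts on a Wednesday; its first Sunday is the 5th, so the 2nd Sunday is the 12th — 1976-09-12.
1976-09-12 is after 1976-09-08, so that is the next one.

1976-09-12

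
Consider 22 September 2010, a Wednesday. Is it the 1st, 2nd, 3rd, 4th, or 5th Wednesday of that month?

Day 22 falls in week ⌈22/7⌉ of the month.
Days 1–7 hold the 1st Wednesday, 8–14 the 2nd, 15–21 the 3rd, 22–28 the 4th, 29–31 the 5th.
22 is in the range for the 4th.

4th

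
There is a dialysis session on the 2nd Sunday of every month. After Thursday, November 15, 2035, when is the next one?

December 9, 2035

November 2035 starts on a Thursday; its first Sunday is the 4th, so the 2nd Sunday is the 11th — November 11, 2035.
That is not after November 15, 2035, so look at December 2035.
December 2035 starts on a Saturday; its first Sunday is the 2nd, so the 2nd Sunday is the 9th — December 9, 2035.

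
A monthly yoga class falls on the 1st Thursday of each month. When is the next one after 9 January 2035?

1 February 2035

January 2035 starts on a Monday, so its 1st Thursday is 4 January 2035 (3 days in).
That is not after 9 January 2035, so look at February 2035.
February 2035 starts on a Thursday, so its 1st Thursday is 1 February 2035.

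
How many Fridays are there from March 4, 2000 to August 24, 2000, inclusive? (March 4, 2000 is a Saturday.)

March 4, 2000 is a Saturday; the first Friday on or after it is March 10, 2000 (6 days later).
From March 10, 2000 to August 24, 2000: 21 + 30 + 31 + 30 + 31 + 24 = 167 days (rest of March, April, May, June, July, August).
167 ÷ 7 = 23 full weeks with remainder 6, so 23 more Fridays after the first → 24.

24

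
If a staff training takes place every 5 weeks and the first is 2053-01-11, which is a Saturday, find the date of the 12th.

2054-01-31

The 12th occurrence is 11 intervals after the first: 11 × 35 = 385 days after 2053-01-11.
January has 31 days — 20 days to the end of January leaves 365.
February has 28 days (337 left).
March has 31 days (306 left).
April has 30 days (276 left).
May has 31 days (245 left).
June has 30 days (215 left).
July has 31 days (184 left).
August has 31 days (153 left).
September has 30 days (123 left).
October has 31 days (92 left).
November has 30 days (62 left).
December has 31 days (31 left).
31 days into January → 2054-01-31.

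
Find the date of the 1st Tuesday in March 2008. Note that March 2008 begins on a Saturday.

4 March 2008

March 2008 begins on a Saturday, so the first Tuesday is March 4 (3 days later).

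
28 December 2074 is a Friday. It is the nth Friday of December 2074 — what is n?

Day 28 falls in week ⌈28/7⌉ of the month.
Days 1–7 hold the 1st Friday, 8–14 the 2nd, 15–21 the 3rd, 22–28 the 4th, 29–31 the 5th.
28 is in the range for the 4th.

4th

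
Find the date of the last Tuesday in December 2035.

December 25, 2035

The first Tuesday of December 2035 is December 4.
December 2035 has 31 days. Adding weeks: 4, 11, 18, 25 — the last one ≤ 31 is the 25th.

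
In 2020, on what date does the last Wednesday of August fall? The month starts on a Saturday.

August 2020 begins on a Saturday, so the first Wednesday is August 5 (4 days later).
August 2020 has 31 days. Adding weeks: 5, 12, 19, 26 — the last one ≤ 31 is the 26th.

26 August 2020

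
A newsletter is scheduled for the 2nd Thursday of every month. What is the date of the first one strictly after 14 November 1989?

14 December 1989

November 1989 starts on a Wednesday; its first Thursday is the 2nd, so the 2nd Thursday is the 9th — 9 November 1989.
That is not after 14 November 1989, so look at December 1989.
December 1989 starts on a Friday; its first Thursday is the 7th, so the 2nd Thursday is the 14th — 14 December 1989.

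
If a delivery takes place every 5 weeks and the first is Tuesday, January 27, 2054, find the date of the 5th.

The 5th occurrence is 4 intervals after the first: 4 × 35 = 140 days after January 27, 2054.
January has 31 days — 4 days to the end of January leaves 136.
February has 28 days (108 left).
March has 31 days (77 left).
April has 30 days (47 left).
May has 31 days (16 left).
16 days into June → June 16, 2054.

June 16, 2054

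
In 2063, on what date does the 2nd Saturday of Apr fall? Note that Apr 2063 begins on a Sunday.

Apr 14, 2063

Apr 2063 begins on a Sunday, so the first Saturday is Apr 7 (6 days later).
The 2nd Saturday is 1 weeks later: 7 + 7 = 14.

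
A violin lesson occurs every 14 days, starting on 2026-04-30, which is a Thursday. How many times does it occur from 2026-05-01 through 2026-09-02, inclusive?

8

Occurrences land 14·i days after 2026-04-30 for i = 0, 1, 2, …
2026-05-01 is 1 day after the start; 1 ÷ 14 = 0 remainder 1; since the remainder is 1, round up to i = 1. First occurrence in the window: #2 on 2026-05-14 (1×14 = 14 days in).
2026-09-02 is 125 days after the start; 125 ÷ 14 = 8 remainder 13. Last occurrence in the window: #9 on 2026-08-20.
Occurrences #2 through #9: 8 in total.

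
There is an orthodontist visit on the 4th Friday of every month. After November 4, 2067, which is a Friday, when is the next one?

November 2067 starts on a Tuesday; its first Friday is the 4th, so the 4th Friday is the 25th — November 25, 2067.
November 25, 2067 is after November 4, 2067, so that is the next one.

November 25, 2067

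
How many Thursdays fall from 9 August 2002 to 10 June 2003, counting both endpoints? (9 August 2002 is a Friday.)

43

9 August 2002 is a Friday; the first Thursday on or after it is 15 August 2002 (6 days later).
From 15 August 2002 to 10 June 2003: 16 + 30 + 31 + 30 + 31 + 31 + 28 + 31 + 30 + 31 + 10 = 299 days (rest of August, September, October, November, December, January, February, March, April, May, June).
299 ÷ 7 = 42 full weeks with remainder 5, so 42 more Thursdays after the first → 43.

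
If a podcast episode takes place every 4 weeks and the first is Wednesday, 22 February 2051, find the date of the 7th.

9 August 2051

The 7th occurrence is 6 intervals after the first: 6 × 28 = 168 days after 22 February 2051.
February has 28 days — 6 days to the end of February leaves 162.
March has 31 days (131 left).
April has 30 days (101 left).
May has 31 days (70 left).
June has 30 days (40 left).
July has 31 days (9 left).
9 days into August → 9 August 2051.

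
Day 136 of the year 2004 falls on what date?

May 15, 2004

January has 31 days (136 − 31 = 105 remain).
February has 29 days (105 − 29 = 76 remain).
March has 31 days (76 − 31 = 45 remain).
April has 30 days (45 − 30 = 15 remain).
15 into May → May 15.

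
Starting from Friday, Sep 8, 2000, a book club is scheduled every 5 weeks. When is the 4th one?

Dec 22, 2000

The 4th occurrence is 3 intervals after the first: 3 × 35 = 105 days after Sep 8, 2000.
Sep has 30 days — 22 days to the end of Sep leaves 83.
Oct has 31 days (52 left).
Nov has 30 days (22 left).
22 days into Dec → Dec 22, 2000.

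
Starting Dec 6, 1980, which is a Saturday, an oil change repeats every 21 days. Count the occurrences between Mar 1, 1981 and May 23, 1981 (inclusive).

4

Occurrences land 21·i days after Dec 6, 1980 for i = 0, 1, 2, …
Mar 1, 1981 is 85 days after the start; 85 ÷ 21 = 4 remainder 1; since the remainder is 1, round up to i = 5. First occurrence in the window: #6 on Mar 21, 1981 (5×21 = 105 days in).
May 23, 1981 is 168 days after the start; 168 ÷ 21 = 8 remainder 0. Last occurrence in the window: #9 on May 23, 1981.
Occurrences #6 through #9: 4 in total.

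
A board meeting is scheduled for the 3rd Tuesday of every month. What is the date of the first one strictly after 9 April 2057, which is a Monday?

April 2057 starts on a Sunday; its first Tuesday is the 3rd, so the 3rd Tuesday is the 17th — 17 April 2057.
17 April 2057 is after 9 April 2057, so that is the next one.

17 April 2057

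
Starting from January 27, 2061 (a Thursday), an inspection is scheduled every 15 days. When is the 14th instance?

The 14th occurrence is 13 intervals after the first: 13 × 15 = 195 days after January 27, 2061.
January has 31 days — 4 days to the end of January leaves 191.
February has 28 days (163 left).
March has 31 days (132 left).
April has 30 days (102 left).
May has 31 days (71 left).
June has 30 days (41 left).
July has 31 days (10 left).
10 days into August → August 10, 2061.

August 10, 2061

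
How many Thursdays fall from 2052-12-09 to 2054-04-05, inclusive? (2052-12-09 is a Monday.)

2052-12-09 is a Monday; the first Thursday on or after it is 2052-12-12 (3 days later).
From 2052-12-12 to 2054-04-05: 19 + 365 + 95 = 479 days (rest of 2052, 2053, to 2054-04-05 in 2054).
479 ÷ 7 = 68 full weeks with remainder 3, so 68 more Thursdays after the first → 69.

69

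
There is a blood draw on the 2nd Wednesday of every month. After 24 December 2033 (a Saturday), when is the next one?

December 2033 starts on a Thursday; its first Wednesday is the 7th, so the 2nd Wednesday is the 14th — 14 December 2033.
That is not after 24 December 2033, so look at January 2034.
January 2034 starts on a Sunday; its first Wednesday is the 4th, so the 2nd Wednesday is the 11th — 11 January 2034.

11 January 2034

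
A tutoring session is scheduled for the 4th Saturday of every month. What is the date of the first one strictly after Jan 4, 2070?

Jan 25, 2070

Jan 2070 starts on a Wednesday; its first Saturday is the 4th, so the 4th Saturday is the 25th — Jan 25, 2070.
Jan 25, 2070 is after Jan 4, 2070, so that is the next one.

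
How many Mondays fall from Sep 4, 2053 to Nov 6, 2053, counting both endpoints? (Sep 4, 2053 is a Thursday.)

9

Sep 4, 2053 is a Thursday; the first Monday on or after it is Sep 8, 2053 (4 days later).
From Sep 8, 2053 to Nov 6, 2053: 22 + 31 + 6 = 59 days (rest of Sep, Oct, Nov).
59 ÷ 7 = 8 full weeks with remainder 3, so 8 more Mondays after the first → 9.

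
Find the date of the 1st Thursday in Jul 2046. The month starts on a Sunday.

Jul 5, 2046

Jul 2046 begins on a Sunday, so the first Thursday is Jul 5 (4 days later).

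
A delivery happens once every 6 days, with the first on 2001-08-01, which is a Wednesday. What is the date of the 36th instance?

The 36th occurrence is 35 intervals after the first: 35 × 6 = 210 days after 2001-08-01.
August has 31 days — 30 days to the end of August leaves 180.
September has 30 days (150 left).
October has 31 days (119 left).
November has 30 days (89 left).
December has 31 days (58 left).
January has 31 days (27 left).
27 days into February → 2002-02-27.

2002-02-27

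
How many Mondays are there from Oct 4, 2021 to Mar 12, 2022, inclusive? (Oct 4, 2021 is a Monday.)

Oct 4, 2021 is a Monday; the first Monday on or after it is Oct 4, 2021.
From Oct 4, 2021 to Mar 12, 2022: 27 + 30 + 31 + 31 + 28 + 12 = 159 days (rest of Oct, Nov, Dec, Jan, Feb, Mar).
159 ÷ 7 = 22 full weeks with remainder 5, so 22 more Mondays after the first → 23.

23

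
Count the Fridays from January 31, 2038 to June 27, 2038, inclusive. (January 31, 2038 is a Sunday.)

January 31, 2038 is a Sunday; the first Friday on or after it is February 5, 2038 (5 days later).
From February 5, 2038 to June 27, 2038: 23 + 31 + 30 + 31 + 27 = 142 days (rest of February, March, April, May, June).
142 ÷ 7 = 20 full weeks with remainder 2, so 20 more Fridays after the first → 21.

21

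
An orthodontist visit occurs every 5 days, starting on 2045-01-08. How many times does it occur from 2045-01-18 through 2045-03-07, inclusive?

10

Occurrences land 5·i days after 2045-01-08 for i = 0, 1, 2, …
2045-01-18 is 10 days after the start; 10 ÷ 5 = 2 remainder 0. First occurrence in the window: #3 on 2045-01-18 (2×5 = 10 days in).
2045-03-07 is 58 days after the start; 58 ÷ 5 = 11 remainder 3. Last occurrence in the window: #12 on 2045-03-04.
Occurrences #3 through #12: 10 in total.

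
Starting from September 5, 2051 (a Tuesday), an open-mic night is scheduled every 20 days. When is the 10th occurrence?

The 10th occurrence is 9 intervals after the first: 9 × 20 = 180 days after September 5, 2051.
September has 30 days — 25 days to the end of September leaves 155.
October has 31 days (124 left).
November has 30 days (94 left).
December has 31 days (63 left).
January has 31 days (32 left).
February has 29 days (3 left).
3 days into March → March 3, 2052.

March 3, 2052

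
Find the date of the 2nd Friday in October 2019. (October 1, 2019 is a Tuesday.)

October 11, 2019

October 2019 begins on a Tuesday, so the first Friday is October 4 (3 days later).
The 2nd Friday is 1 weeks later: 4 + 7 = 11.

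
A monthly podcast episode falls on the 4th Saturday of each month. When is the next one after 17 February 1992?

February 1992 starts on a Saturday; its first Saturday is the 1st, so the 4th Saturday is the 22nd — 22 February 1992.
22 February 1992 is after 17 February 1992, so that is the next one.

22 February 1992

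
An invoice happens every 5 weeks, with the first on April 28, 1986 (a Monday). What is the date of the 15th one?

The 15th occurrence is 14 intervals after the first: 14 × 35 = 490 days after April 28, 1986.
April has 30 days — 2 days to the end of April leaves 488.
From end of April to end of 1986 is 245 days (243 left).
January has 31 days (212 left).
February has 28 days (184 left).
March has 31 days (153 left).
April has 30 days (123 left).
May has 31 days (92 left).
June has 30 days (62 left).
July has 31 days (31 left).
31 days into August → August 31, 1987.

August 31, 1987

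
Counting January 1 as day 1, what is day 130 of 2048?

May 9, 2048

January has 31 days (130 − 31 = 99 remain).
February has 29 days (99 − 29 = 70 remain).
March has 31 days (70 − 31 = 39 remain).
April has 30 days (39 − 30 = 9 remain).
9 into May → May 9.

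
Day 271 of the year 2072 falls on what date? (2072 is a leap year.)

January has 31 days (271 − 31 = 240 remain).
February has 29 days (240 − 29 = 211 remain).
March has 31 days (211 − 31 = 180 remain).
April has 30 days (180 − 30 = 150 remain).
May has 31 days (150 − 31 = 119 remain).
June has 30 days (119 − 30 = 89 remain).
July has 31 days (89 − 31 = 58 remain).
August has 31 days (58 − 31 = 27 remain).
27 into September → September 27.

September 27, 2072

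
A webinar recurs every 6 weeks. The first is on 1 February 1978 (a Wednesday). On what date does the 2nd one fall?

15 March 1978

The 2nd occurrence is 1 interval after the first: 1 × 42 = 42 days after 1 February 1978.
February has 28 days — 27 days to the end of February leaves 15.
15 days into March → 15 March 1978.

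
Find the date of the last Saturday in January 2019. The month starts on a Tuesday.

January 26, 2019

January 2019 begins on a Tuesday, so the first Saturday is January 5 (4 days later).
January 2019 has 31 days. Adding weeks: 5, 12, 19, 26 — the last one ≤ 31 is the 26th.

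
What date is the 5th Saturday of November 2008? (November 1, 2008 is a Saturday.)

29 November 2008

November 2008 begins on a Saturday, so the first Saturday is November 1.
The 5th Saturday is 4 weeks later: 1 + 28 = 29.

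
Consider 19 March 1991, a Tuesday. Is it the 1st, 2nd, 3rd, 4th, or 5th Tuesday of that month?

Day 19 falls in week ⌈19/7⌉ of the month.
Days 1–7 hold the 1st Tuesday, 8–14 the 2nd, 15–21 the 3rd, 22–28 the 4th, 29–31 the 5th.
19 is in the range for the 3rd.

3rd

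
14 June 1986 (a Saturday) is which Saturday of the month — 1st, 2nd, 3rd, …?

Day 14 falls in week ⌈14/7⌉ of the month.
Days 1–7 hold the 1st Saturday, 8–14 the 2nd, 15–21 the 3rd, 22–28 the 4th, 29–31 the 5th.
14 is in the range for the 2nd.

2nd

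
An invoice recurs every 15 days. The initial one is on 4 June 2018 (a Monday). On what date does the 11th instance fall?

1 November 2018

The 11th occurrence is 10 intervals after the first: 10 × 15 = 150 days after 4 June 2018.
June has 30 days — 26 days to the end of June leaves 124.
July has 31 days (93 left).
August has 31 days (62 left).
September has 30 days (32 left).
October has 31 days (1 left).
1 day into November → 1 November 2018.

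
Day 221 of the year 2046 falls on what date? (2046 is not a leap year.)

Jan has 31 days (221 − 31 = 190 remain).
Feb has 28 days (190 − 28 = 162 remain).
Mar has 31 days (162 − 31 = 131 remain).
Apr has 30 days (131 − 30 = 101 remain).
May has 31 days (101 − 31 = 70 remain).
Jun has 30 days (70 − 30 = 40 remain).
Jul has 31 days (40 − 31 = 9 remain).
9 into Aug → Aug 9.

Aug 9, 2046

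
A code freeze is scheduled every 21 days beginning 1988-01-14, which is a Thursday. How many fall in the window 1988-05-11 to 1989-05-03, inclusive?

17

Occurrences land 21·i days after 1988-01-14 for i = 0, 1, 2, …
1988-05-11 is 118 days after the start; 118 ÷ 21 = 5 remainder 13; since the remainder is 13, round up to i = 6. First occurrence in the window: #7 on 1988-05-19 (6×21 = 126 days in).
1989-05-03 is 475 days after the start; 475 ÷ 21 = 22 remainder 13. Last occurrence in the window: #23 on 1989-04-20.
Occurrences #7 through #23: 17 in total.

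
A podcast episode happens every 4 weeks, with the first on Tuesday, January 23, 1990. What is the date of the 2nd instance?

February 20, 1990

The 2nd occurrence is 1 interval after the first: 1 × 28 = 28 days after January 23, 1990.
January has 31 days — 8 days to the end of January leaves 20.
20 days into February → February 20, 1990.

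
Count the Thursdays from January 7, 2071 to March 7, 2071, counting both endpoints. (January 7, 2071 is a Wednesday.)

9

January 7, 2071 is a Wednesday; the first Thursday on or after it is January 8, 2071 (1 day later).
From January 8, 2071 to March 7, 2071: 23 + 28 + 7 = 58 days (rest of January, February, March).
58 ÷ 7 = 8 full weeks with remainder 2, so 8 more Thursdays after the first → 9.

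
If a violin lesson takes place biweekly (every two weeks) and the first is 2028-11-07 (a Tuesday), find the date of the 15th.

The 15th occurrence is 14 intervals after the first: 14 × 14 = 196 days after 2028-11-07.
November has 30 days — 23 days to the end of November leaves 173.
December has 31 days (142 left).
January has 31 days (111 left).
February has 28 days (83 left).
March has 31 days (52 left).
April has 30 days (22 left).
22 days into May → 2029-05-22.

2029-05-22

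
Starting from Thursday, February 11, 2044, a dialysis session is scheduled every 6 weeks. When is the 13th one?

The 13th occurrence is 12 intervals after the first: 12 × 42 = 504 days after February 11, 2044.
February has 29 days — 18 days to the end of February leaves 486.
From end of February to end of 2044 is 306 days (180 left).
January has 31 days (149 left).
February has 28 days (121 left).
March has 31 days (90 left).
April has 30 days (60 left).
May has 31 days (29 left).
29 days into June → June 29, 2045.

June 29, 2045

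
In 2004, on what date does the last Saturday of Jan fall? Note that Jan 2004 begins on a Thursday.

Jan 2004 begins on a Thursday, so the first Saturday is Jan 3 (2 days later).
Jan 2004 has 31 days. Adding weeks: 3, 10, 17, 24, 31 — the last one ≤ 31 is the 31st.

Jan 31, 2004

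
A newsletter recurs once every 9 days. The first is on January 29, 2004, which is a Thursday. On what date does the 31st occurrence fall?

The 31st occurrence is 30 intervals after the first: 30 × 9 = 270 days after January 29, 2004.
January has 31 days — 2 days to the end of January leaves 268.
February has 29 days (239 left).
March has 31 days (208 left).
April has 30 days (178 left).
May has 31 days (147 left).
June has 30 days (117 left).
July has 31 days (86 left).
August has 31 days (55 left).
September has 30 days (25 left).
25 days into October → October 25, 2004.

October 25, 2004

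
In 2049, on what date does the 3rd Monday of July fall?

July 2049 begins on a Thursday, so the first Monday is July 5 (4 days later).
The 3rd Monday is 2 weeks later: 5 + 14 = 19.

July 19, 2049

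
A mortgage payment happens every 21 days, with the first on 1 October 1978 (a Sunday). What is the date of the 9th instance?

The 9th occurrence is 8 intervals after the first: 8 × 21 = 168 days after 1 October 1978.
October has 31 days — 30 days to the end of October leaves 138.
November has 30 days (108 left).
December has 31 days (77 left).
January has 31 days (46 left).
February has 28 days (18 left).
18 days into March → 18 March 1979.

18 March 1979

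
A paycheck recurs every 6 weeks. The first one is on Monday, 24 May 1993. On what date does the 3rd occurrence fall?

16 August 1993

The 3rd occurrence is 2 intervals after the first: 2 × 42 = 84 days after 24 May 1993.
May has 31 days — 7 days to the end of May leaves 77.
June has 30 days (47 left).
July has 31 days (16 left).
16 days into August → 16 August 1993.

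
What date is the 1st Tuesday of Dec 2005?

Dec 2005 begins on a Thursday, so the first Tuesday is Dec 6 (5 days later).

Dec 6, 2005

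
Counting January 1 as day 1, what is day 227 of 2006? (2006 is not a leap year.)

Jan has 31 days (227 − 31 = 196 remain).
Feb has 28 days (196 − 28 = 168 remain).
Mar has 31 days (168 − 31 = 137 remain).
Apr has 30 days (137 − 30 = 107 remain).
May has 31 days (107 − 31 = 76 remain).
Jun has 30 days (76 − 30 = 46 remain).
Jul has 31 days (46 − 31 = 15 remain).
15 into Aug → Aug 15.

Aug 15, 2006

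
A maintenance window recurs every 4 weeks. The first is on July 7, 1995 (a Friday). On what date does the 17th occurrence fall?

September 27, 1996

The 17th occurrence is 16 intervals after the first: 16 × 28 = 448 days after July 7, 1995.
July has 31 days — 24 days to the end of July leaves 424.
From end of July to end of 1995 is 153 days (271 left).
January has 31 days (240 left).
February has 29 days (211 left).
March has 31 days (180 left).
April has 30 days (150 left).
May has 31 days (119 left).
June has 30 days (89 left).
July has 31 days (58 left).
August has 31 days (27 left).
27 days into September → September 27, 1996.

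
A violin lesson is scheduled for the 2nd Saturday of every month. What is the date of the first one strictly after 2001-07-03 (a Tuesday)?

July 2001 starts on a Sunday; its first Saturday is the 7th, so the 2nd Saturday is the 14th — 2001-07-14.
2001-07-14 is after 2001-07-03, so that is the next one.

2001-07-14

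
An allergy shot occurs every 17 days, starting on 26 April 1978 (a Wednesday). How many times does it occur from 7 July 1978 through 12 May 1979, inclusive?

18

Occurrences land 17·i days after 26 April 1978 for i = 0, 1, 2, …
7 July 1978 is 72 days after the start; 72 ÷ 17 = 4 remainder 4; since the remainder is 4, round up to i = 5. First occurrence in the window: #6 on 20 July 1978 (5×17 = 85 days in).
12 May 1979 is 381 days after the start; 381 ÷ 17 = 22 remainder 7. Last occurrence in the window: #23 on 5 May 1979.
Occurrences #6 through #23: 18 in total.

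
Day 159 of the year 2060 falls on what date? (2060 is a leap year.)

January has 31 days (159 − 31 = 128 remain).
February has 29 days (128 − 29 = 99 remain).
March has 31 days (99 − 31 = 68 remain).
April has 30 days (68 − 30 = 38 remain).
May has 31 days (38 − 31 = 7 remain).
7 into June → June 7.

June 7, 2060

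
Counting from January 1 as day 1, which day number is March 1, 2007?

Days in months before March: 31 + 28 = 59.
Plus 1 day into March → day 60.

60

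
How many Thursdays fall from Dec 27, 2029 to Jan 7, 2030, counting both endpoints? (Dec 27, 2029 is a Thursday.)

Dec 27, 2029 is a Thursday; the first Thursday on or after it is Dec 27, 2029.
From Dec 27, 2029 to Jan 7, 2030: 4 + 7 = 11 days (rest of Dec, Jan).
11 ÷ 7 = 1 full weeks with remainder 4, so 1 more Thursdays after the first → 2.

2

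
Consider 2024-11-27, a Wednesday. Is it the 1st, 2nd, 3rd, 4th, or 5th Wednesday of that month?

4th

Day 27 falls in week ⌈27/7⌉ of the month.
Days 1–7 hold the 1st Wednesday, 8–14 the 2nd, 15–21 the 3rd, 22–28 the 4th, 29–31 the 5th.
27 is in the range for the 4th.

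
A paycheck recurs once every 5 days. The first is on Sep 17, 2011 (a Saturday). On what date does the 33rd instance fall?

Feb 24, 2012

The 33rd occurrence is 32 intervals after the first: 32 × 5 = 160 days after Sep 17, 2011.
Sep has 30 days — 13 days to the end of Sep leaves 147.
Oct has 31 days (116 left).
Nov has 30 days (86 left).
Dec has 31 days (55 left).
Jan has 31 days (24 left).
24 days into Feb → Feb 24, 2012.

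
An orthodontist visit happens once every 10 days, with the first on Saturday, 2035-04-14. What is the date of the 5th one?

The 5th occurrence is 4 intervals after the first: 4 × 10 = 40 days after 2035-04-14.
April has 30 days — 16 days to the end of April leaves 24.
24 days into May → 2035-05-24.

2035-05-24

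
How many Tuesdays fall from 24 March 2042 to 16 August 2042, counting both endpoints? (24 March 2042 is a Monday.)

21

24 March 2042 is a Monday; the first Tuesday on or after it is 25 March 2042 (1 day later).
From 25 March 2042 to 16 August 2042: 6 + 30 + 31 + 30 + 31 + 16 = 144 days (rest of March, April, May, June, July, August).
144 ÷ 7 = 20 full weeks with remainder 4, so 20 more Tuesdays after the first → 21.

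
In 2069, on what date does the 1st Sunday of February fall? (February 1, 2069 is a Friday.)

February 2069 begins on a Friday, so the first Sunday is February 3 (2 days later).

2069-02-03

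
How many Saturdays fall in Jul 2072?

5

Jul 1, 2072 is a Friday; the first Saturday on or after it is Jul 2, 2072 (1 day later).
From Jul 2, 2072 to Jul 31, 2072 is 31 − 2 = 29 days.
29 ÷ 7 = 4 full weeks with remainder 1, so 4 more Saturdays after the first → 5.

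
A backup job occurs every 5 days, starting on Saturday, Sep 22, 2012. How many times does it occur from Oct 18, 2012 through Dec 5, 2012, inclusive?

Occurrences land 5·i days after Sep 22, 2012 for i = 0, 1, 2, …
Oct 18, 2012 is 26 days after the start; 26 ÷ 5 = 5 remainder 1; since the remainder is 1, round up to i = 6. First occurrence in the window: #7 on Oct 22, 2012 (6×5 = 30 days in).
Dec 5, 2012 is 74 days after the start; 74 ÷ 5 = 14 remainder 4. Last occurrence in the window: #15 on Dec 1, 2012.
Occurrences #7 through #15: 9 in total.

9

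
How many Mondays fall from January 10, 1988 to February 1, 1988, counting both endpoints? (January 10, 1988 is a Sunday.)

January 10, 1988 is a Sunday; the first Monday on or after it is January 11, 1988 (1 day later).
From January 11, 1988 to February 1, 1988: 20 + 1 = 21 days (rest of January, February).
21 ÷ 7 = 3 full weeks with remainder 0, so 3 more Mondays after the first → 4.

4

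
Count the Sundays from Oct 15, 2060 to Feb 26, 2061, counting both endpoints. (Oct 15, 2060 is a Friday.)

Oct 15, 2060 is a Friday; the first Sunday on or after it is Oct 17, 2060 (2 days later).
From Oct 17, 2060 to Feb 26, 2061: 14 + 30 + 31 + 31 + 26 = 132 days (rest of Oct, Nov, Dec, Jan, Feb).
132 ÷ 7 = 18 full weeks with remainder 6, so 18 more Sundays after the first → 19.

19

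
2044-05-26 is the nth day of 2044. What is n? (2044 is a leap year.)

Days in months before May: 31 + 29 + 31 + 30 = 121.
Plus 26 days into May → day 147.

147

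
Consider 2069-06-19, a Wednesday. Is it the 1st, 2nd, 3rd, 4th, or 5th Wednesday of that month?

3rd

Day 19 falls in week ⌈19/7⌉ of the month.
Days 1–7 hold the 1st Wednesday, 8–14 the 2nd, 15–21 the 3rd, 22–28 the 4th, 29–31 the 5th.
19 is in the range for the 3rd.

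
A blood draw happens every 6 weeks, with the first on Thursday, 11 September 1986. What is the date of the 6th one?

9 April 1987

The 6th occurrence is 5 intervals after the first: 5 × 42 = 210 days after 11 September 1986.
September has 30 days — 19 days to the end of September leaves 191.
October has 31 days (160 left).
November has 30 days (130 left).
December has 31 days (99 left).
January has 31 days (68 left).
February has 28 days (40 left).
March has 31 days (9 left).
9 days into April → 9 April 1987.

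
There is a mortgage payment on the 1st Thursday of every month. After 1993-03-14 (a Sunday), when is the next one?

1993-04-01

March 1993 starts on a Monday, so its 1st Thursday is 1993-03-04 (3 days in).
That is not after 1993-03-14, so look at April 1993.
April 1993 starts on a Thursday, so its 1st Thursday is 1993-04-01.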